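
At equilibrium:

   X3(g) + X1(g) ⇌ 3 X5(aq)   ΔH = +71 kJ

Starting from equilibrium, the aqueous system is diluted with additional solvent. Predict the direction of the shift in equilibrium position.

Dilution lowers every aqueous concentration by the same factor. Δn_aq = 3 − 0 = +3, so the system shifts toward the side with more dissolved moles — to the right.

right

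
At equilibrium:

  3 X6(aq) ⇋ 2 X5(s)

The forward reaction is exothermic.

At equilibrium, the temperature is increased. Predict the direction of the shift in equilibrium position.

left

The forward reaction is exothermic. Raising T favours the endothermic direction — shift to the left.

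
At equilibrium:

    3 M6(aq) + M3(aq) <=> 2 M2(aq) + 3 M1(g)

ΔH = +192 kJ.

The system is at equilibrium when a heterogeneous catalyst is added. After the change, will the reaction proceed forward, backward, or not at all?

no shift

A catalyst speeds both forward and reverse rates equally; it changes neither Q nor K — no shift from this change.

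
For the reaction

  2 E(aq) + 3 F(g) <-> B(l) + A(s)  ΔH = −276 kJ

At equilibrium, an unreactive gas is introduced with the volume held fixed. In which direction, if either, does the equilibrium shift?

no shift

At constant volume, adding an inert gas leaves every reacting species' partial pressure unchanged, so Q is unchanged — no shift from this change.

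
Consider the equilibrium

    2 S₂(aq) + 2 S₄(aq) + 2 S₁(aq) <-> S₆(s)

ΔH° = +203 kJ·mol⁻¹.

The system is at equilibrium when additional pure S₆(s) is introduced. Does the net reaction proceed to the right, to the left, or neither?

no shift

S₆ is a pure solid; its activity is 1 regardless of amount, so Q is unaffected — no shift from this change.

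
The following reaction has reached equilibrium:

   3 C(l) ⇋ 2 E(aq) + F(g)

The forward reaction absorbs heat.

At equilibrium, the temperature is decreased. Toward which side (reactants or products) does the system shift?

left

The forward reaction is endothermic. Lowering T favours the exothermic direction — shift to the left.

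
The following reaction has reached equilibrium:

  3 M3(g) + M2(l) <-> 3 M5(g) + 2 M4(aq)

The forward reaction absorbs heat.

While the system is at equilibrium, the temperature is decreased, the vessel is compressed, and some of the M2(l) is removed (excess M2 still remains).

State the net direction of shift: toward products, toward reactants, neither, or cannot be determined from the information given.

The forward reaction is endothermic. Lowering T favours the exothermic direction — shift to the left.
Gas moles: reactants 3, products 3. Δn_gas = 0, so a volume change leaves Q equal to K — no shift from this change.
M2 is a pure liquid; its activity is 1 regardless of amount, so Q is unaffected — no shift from this change.
Only the nonzero effect(s) matter; the net shift is to the left.

left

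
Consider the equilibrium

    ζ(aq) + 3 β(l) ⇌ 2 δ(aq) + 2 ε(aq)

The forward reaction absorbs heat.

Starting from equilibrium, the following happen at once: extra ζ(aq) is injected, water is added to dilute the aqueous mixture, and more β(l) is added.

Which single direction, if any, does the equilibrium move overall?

right

Adding ζ (aq), a reactant, drives the reaction to the right.
Dilution lowers every aqueous concentration by the same factor. Δn_aq = 4 − 1 = +3, so the system shifts toward the side with more dissolved moles — to the right.
β is a pure liquid; its activity is 1 regardless of amount, so Q is unaffected — no shift from this change.
Only the nonzero effect(s) matter; the net shift is to the right.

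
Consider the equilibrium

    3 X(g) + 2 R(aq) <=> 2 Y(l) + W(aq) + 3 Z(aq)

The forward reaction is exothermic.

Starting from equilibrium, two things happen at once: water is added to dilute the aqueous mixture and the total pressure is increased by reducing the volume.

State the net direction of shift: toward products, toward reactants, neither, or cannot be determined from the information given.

right

Dilution lowers every aqueous concentration by the same factor. Δn_aq = 4 − 2 = +2, so the system shifts toward the side with more dissolved moles — to the right.
Gas moles: reactants 3, products 0 (Δn_gas = -3). Compression shifts the system toward the side with fewer moles of gas — to the right.
All effects act in the same direction — net shift to the right.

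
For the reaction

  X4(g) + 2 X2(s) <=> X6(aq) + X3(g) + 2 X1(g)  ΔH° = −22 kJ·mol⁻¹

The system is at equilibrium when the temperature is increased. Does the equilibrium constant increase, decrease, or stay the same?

K depends on temperature via the van 't Hoff relation. The forward reaction is exothermic, so raising T decreases K.

decreases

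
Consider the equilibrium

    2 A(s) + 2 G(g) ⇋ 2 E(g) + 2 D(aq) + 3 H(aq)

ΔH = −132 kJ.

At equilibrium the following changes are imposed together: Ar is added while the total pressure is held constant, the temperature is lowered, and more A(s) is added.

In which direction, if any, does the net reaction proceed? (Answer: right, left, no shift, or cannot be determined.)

Adding inert gas at constant total pressure expands the volume, scaling every reacting partial pressure by the same factor. Δn_gas = 2 − 2 = 0, so Q is unchanged — no shift.
The forward reaction is exothermic. Lowering T favours the exothermic direction — shift to the right.
A is a pure solid; its activity is 1 regardless of amount, so Q is unaffected — no shift from this change.
Only the nonzero effect(s) matter; the net shift is to the right.

right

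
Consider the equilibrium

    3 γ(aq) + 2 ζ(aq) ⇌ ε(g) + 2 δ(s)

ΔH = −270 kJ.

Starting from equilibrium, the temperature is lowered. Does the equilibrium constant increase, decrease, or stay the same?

increases

K depends on temperature via the van 't Hoff relation. The forward reaction is exothermic, so lowering T increases K.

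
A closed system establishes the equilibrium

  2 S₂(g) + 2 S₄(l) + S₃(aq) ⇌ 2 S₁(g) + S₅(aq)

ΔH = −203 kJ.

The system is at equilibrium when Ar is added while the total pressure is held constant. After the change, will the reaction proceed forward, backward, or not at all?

no shift

Adding inert gas at constant total pressure expands the volume, scaling every reacting partial pressure by the same factor. Δn_gas = 2 − 2 = 0, so Q is unchanged — no shift.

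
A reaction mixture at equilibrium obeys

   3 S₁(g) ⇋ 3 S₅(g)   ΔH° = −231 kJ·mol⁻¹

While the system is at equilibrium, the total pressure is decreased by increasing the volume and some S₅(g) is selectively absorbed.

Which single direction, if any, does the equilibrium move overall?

Gas moles: reactants 3, products 3. Δn_gas = 0, so a volume change leaves Q equal to K — no shift from this change.
Removing S₅ (g), a product, drives the reaction to the right.
Only the nonzero effect(s) matter; the net shift is to the right.

right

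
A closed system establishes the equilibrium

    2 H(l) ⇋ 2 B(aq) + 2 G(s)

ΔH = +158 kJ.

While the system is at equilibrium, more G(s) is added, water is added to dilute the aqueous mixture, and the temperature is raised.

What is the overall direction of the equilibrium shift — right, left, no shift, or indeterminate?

G is a pure solid; its activity is 1 regardless of amount, so Q is unaffected — no shift from this change.
Dilution lowers every aqueous concentration by the same factor. Δn_aq = 2 − 0 = +2, so the system shifts toward the side with more dissolved moles — to the right.
The forward reaction is endothermic. Raising T favours the endothermic direction — shift to the right.
Only the nonzero effect(s) matter; the net shift is to the right.

right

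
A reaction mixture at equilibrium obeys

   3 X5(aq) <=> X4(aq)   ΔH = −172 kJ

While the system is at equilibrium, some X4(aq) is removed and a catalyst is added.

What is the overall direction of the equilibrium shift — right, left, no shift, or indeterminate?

Removing X4 (aq), a product, drives the reaction to the right.
A catalyst speeds both forward and reverse rates equally; it changes neither Q nor K — no shift from this change.
Only the nonzero effect(s) matter; the net shift is to the right.

right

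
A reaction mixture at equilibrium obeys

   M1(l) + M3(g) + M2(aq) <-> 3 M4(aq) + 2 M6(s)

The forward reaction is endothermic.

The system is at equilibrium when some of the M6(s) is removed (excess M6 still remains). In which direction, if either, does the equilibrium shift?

M6 is a pure solid; its activity is 1 regardless of amount, so Q is unaffected — no shift from this change.

no shift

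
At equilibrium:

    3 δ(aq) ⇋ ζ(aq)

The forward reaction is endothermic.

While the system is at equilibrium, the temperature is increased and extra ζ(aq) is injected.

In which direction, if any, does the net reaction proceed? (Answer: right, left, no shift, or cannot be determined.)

The forward reaction is endothermic. Raising T favours the endothermic direction — shift to the right.
Adding ζ (aq), a product, drives the reaction to the left.
The individual effects push in opposite directions; without quantitative information the net direction cannot be determined.

cannot be determined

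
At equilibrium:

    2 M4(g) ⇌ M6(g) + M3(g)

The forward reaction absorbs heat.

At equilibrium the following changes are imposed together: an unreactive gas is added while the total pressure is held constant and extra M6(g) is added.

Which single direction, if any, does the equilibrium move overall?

Adding inert gas at constant total pressure expands the volume, scaling every reacting partial pressure by the same factor. Δn_gas = 2 − 2 = 0, so Q is unchanged — no shift.
Adding M6 (g), a product, drives the reaction to the left.
Only the nonzero effect(s) matter; the net shift is to the left.

left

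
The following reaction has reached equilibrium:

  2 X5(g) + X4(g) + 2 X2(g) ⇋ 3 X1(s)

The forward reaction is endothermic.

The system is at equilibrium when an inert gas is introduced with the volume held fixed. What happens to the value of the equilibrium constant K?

The equilibrium constant depends only on temperature. This perturbation changes neither the position of equilibrium nor K.

unchanged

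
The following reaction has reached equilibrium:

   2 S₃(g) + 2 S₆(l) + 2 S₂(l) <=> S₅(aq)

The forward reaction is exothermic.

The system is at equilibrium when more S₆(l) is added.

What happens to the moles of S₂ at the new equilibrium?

unchanged

S₆ is a pure liquid; its activity is 1 regardless of amount, so Q is unaffected — no shift from this change.
No net shift occurs, so the amount of S₂ is unchanged.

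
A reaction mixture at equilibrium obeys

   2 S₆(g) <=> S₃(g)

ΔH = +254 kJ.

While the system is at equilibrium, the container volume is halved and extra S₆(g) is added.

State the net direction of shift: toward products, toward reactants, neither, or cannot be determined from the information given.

right

Gas moles: reactants 2, products 1 (Δn_gas = -1). Compression shifts the system toward the side with fewer moles of gas — to the right.
Adding S₆ (g), a reactant, drives the reaction to the right.
All effects act in the same direction — net shift to the right.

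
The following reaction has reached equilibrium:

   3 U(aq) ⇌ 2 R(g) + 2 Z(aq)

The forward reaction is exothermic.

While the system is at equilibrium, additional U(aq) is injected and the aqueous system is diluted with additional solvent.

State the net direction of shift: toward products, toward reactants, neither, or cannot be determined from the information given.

Adding U (aq), a reactant, drives the reaction to the right.
Dilution lowers every aqueous concentration by the same factor. Δn_aq = 2 − 3 = -1, so the system shifts toward the side with more dissolved moles — to the left.
The individual effects push in opposite directions; without quantitative information the net direction cannot be determined.

cannot be determined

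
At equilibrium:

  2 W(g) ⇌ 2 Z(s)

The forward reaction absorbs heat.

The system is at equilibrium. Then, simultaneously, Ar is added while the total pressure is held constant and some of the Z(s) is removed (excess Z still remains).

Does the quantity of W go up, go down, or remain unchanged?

increases

Adding inert gas at constant total pressure expands the volume and lowers every reacting partial pressure. With Δn_gas = 0 − 2 = -2, Q moves away from K toward the side with fewer gas moles, so the system shifts toward the side with more gas moles — to the left.
Z is a pure solid; its activity is 1 regardless of amount, so Q is unaffected — no shift from this change.
The net shift is to the left. W is a reactant, so its amount increases.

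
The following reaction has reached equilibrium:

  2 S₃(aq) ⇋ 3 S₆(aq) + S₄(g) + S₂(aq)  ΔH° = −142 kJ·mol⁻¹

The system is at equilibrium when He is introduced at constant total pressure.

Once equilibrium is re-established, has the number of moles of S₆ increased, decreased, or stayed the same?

increases

Adding inert gas at constant total pressure expands the volume and lowers every reacting partial pressure. With Δn_gas = 1 − 0 = +1, Q moves away from K toward the side with fewer gas moles, so the system shifts toward the side with more gas moles — to the right.
The net shift is to the right. S₆ is a product, so its amount increases.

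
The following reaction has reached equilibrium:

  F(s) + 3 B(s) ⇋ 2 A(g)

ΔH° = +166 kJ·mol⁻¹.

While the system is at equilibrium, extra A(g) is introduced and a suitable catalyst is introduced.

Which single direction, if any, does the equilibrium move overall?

Adding A (g), a product, drives the reaction to the left.
A catalyst speeds both forward and reverse rates equally; it changes neither Q nor K — no shift from this change.
Only the nonzero effect(s) matter; the net shift is to the left.

left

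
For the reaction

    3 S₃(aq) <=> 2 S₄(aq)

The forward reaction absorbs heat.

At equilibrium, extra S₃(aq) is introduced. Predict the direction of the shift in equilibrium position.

right

Adding S₃ (aq), a reactant, drives the reaction to the right.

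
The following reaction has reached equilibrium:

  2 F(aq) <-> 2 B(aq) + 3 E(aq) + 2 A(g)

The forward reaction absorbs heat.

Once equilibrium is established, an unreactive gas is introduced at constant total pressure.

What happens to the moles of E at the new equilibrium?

increases

Adding inert gas at constant total pressure expands the volume and lowers every reacting partial pressure. With Δn_gas = 2 − 0 = +2, Q moves away from K toward the side with fewer gas moles, so the system shifts toward the side with more gas moles — to the right.
The net shift is to the right. E is a product, so its amount increases.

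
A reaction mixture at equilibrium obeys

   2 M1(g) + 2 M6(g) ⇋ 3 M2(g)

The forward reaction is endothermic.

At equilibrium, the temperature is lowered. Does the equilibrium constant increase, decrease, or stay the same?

decreases

K depends on temperature via the van 't Hoff relation. The forward reaction is endothermic, so lowering T decreases K.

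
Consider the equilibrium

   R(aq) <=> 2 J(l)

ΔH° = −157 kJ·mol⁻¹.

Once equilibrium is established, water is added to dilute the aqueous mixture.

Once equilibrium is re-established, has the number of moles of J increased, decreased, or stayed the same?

decreases

Dilution lowers every aqueous concentration by the same factor. Δn_aq = 0 − 1 = -1, so the system shifts toward the side with more dissolved moles — to the left.
The net shift is to the left. J is a product, so its amount decreases.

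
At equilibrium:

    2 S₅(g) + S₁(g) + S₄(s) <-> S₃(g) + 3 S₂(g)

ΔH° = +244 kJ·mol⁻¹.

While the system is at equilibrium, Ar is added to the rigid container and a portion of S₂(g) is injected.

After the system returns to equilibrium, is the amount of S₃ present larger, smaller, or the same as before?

decreases

At constant volume, adding an inert gas leaves every reacting species' partial pressure unchanged, so Q is unchanged — no shift from this change.
Adding S₂ (g), a product, drives the reaction to the left.
The net shift is to the left. S₃ is a product, so its amount decreases.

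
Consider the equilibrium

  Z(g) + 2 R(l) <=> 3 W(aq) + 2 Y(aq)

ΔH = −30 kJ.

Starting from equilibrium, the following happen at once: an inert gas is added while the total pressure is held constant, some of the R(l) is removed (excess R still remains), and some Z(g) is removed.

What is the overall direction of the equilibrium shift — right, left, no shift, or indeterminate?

Adding inert gas at constant total pressure expands the volume and lowers every reacting partial pressure. With Δn_gas = 0 − 1 = -1, Q moves away from K toward the side with fewer gas moles, so the system shifts toward the side with more gas moles — to the left.
R is a pure liquid; its activity is 1 regardless of amount, so Q is unaffected — no shift from this change.
Removing Z (g), a reactant, drives the reaction to the left.
Only the nonzero effect(s) matter; the net shift is to the left.

left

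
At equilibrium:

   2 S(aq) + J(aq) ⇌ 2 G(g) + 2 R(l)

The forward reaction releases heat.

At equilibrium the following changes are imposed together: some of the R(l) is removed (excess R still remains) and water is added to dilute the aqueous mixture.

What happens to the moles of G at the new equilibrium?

decreases

R is a pure liquid; its activity is 1 regardless of amount, so Q is unaffected — no shift from this change.
Dilution lowers every aqueous concentration by the same factor. Δn_aq = 0 − 3 = -3, so the system shifts toward the side with more dissolved moles — to the left.
The net shift is to the left. G is a product, so its amount decreases.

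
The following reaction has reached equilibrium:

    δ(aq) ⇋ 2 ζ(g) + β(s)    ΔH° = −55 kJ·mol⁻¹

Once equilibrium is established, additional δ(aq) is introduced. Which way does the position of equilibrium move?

Adding δ (aq), a reactant, drives the reaction to the right.

right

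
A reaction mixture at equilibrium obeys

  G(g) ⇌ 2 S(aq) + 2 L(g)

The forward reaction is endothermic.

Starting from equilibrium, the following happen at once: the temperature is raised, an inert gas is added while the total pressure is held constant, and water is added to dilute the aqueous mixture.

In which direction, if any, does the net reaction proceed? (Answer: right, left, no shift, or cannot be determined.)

right

The forward reaction is endothermic. Raising T favours the endothermic direction — shift to the right.
Adding inert gas at constant total pressure expands the volume and lowers every reacting partial pressure. With Δn_gas = 2 − 1 = +1, Q moves away from K toward the side with fewer gas moles, so the system shifts toward the side with more gas moles — to the right.
Dilution lowers every aqueous concentration by the same factor. Δn_aq = 2 − 0 = +2, so the system shifts toward the side with more dissolved moles — to the right.
All effects act in the same direction — net shift to the right.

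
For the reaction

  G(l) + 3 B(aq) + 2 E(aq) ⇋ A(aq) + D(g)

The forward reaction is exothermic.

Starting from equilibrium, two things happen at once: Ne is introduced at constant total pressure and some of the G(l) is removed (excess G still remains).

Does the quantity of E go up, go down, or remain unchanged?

Adding inert gas at constant total pressure expands the volume and lowers every reacting partial pressure. With Δn_gas = 1 − 0 = +1, Q moves away from K toward the side with fewer gas moles, so the system shifts toward the side with more gas moles — to the right.
G is a pure liquid; its activity is 1 regardless of amount, so Q is unaffected — no shift from this change.
The net shift is to the right. E is a reactant, so its amount decreases.

decreases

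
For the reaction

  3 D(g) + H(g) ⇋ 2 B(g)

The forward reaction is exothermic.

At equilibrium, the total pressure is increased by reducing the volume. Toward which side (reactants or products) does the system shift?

right

Gas moles: reactants 4, products 2 (Δn_gas = -2). Compression shifts the system toward the side with fewer moles of gas — to the right.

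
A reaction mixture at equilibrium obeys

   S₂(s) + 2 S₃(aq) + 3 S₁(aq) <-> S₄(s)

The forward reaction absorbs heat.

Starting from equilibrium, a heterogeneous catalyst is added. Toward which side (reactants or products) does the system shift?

no shift

A catalyst speeds both forward and reverse rates equally; it changes neither Q nor K — no shift from this change.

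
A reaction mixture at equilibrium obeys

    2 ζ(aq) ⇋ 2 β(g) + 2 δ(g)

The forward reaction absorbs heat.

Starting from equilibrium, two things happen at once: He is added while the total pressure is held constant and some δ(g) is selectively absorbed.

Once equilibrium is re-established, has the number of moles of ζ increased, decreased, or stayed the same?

Adding inert gas at constant total pressure expands the volume and lowers every reacting partial pressure. With Δn_gas = 4 − 0 = +4, Q moves away from K toward the side with fewer gas moles, so the system shifts toward the side with more gas moles — to the right.
Removing δ (g), a product, drives the reaction to the right.
The net shift is to the right. ζ is a reactant, so its amount decreases.

decreases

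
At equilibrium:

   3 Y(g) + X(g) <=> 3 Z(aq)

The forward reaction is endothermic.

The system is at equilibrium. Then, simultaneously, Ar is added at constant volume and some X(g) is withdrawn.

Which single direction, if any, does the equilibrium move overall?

At constant volume, adding an inert gas leaves every reacting species' partial pressure unchanged, so Q is unchanged — no shift from this change.
Removing X (g), a reactant, drives the reaction to the left.
Only the nonzero effect(s) matter; the net shift is to the left.

left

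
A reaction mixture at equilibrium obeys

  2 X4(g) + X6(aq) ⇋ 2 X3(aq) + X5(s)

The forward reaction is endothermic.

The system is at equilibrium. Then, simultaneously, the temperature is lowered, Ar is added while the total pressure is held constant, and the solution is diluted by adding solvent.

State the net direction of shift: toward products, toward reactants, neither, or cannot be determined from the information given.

The forward reaction is endothermic. Lowering T favours the exothermic direction — shift to the left.
Adding inert gas at constant total pressure expands the volume and lowers every reacting partial pressure. With Δn_gas = 0 − 2 = -2, Q moves away from K toward the side with fewer gas moles, so the system shifts toward the side with more gas moles — to the left.
Dilution lowers every aqueous concentration by the same factor. Δn_aq = 2 − 1 = +1, so the system shifts toward the side with more dissolved moles — to the right.
The individual effects push in opposite directions; without quantitative information the net direction cannot be determined.

cannot be determined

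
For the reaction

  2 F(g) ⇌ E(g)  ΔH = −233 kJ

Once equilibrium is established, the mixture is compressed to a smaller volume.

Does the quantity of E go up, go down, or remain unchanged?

increases

Gas moles: reactants 2, products 1 (Δn_gas = -1). Compression shifts the system toward the side with fewer moles of gas — to the right.
The net shift is to the right. E is a product, so its amount increases.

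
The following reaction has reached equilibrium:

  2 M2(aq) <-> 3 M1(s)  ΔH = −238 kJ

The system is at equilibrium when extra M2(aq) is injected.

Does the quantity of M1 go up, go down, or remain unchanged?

Adding M2 (aq), a reactant, drives the reaction to the right.
The net shift is to the right. M1 is a product, so its amount increases.

increases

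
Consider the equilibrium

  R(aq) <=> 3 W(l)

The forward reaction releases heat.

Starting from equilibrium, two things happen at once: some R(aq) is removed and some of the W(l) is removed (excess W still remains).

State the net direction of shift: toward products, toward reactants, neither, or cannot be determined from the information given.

left

Removing R (aq), a reactant, drives the reaction to the left.
W is a pure liquid; its activity is 1 regardless of amount, so Q is unaffected — no shift from this change.
Only the nonzero effect(s) matter; the net shift is to the left.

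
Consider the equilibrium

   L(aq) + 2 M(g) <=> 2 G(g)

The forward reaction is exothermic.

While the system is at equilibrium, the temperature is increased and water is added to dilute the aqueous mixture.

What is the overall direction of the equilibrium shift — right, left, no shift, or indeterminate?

The forward reaction is exothermic. Raising T favours the endothermic direction — shift to the left.
Dilution lowers every aqueous concentration by the same factor. Δn_aq = 0 − 1 = -1, so the system shifts toward the side with more dissolved moles — to the left.
All effects act in the same direction — net shift to the left.

left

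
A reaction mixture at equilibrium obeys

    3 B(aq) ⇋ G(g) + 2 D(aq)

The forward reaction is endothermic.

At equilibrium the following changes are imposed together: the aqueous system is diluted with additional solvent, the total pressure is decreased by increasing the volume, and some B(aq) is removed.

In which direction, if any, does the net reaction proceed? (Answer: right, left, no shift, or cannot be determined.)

cannot be determined

Dilution lowers every aqueous concentration by the same factor. Δn_aq = 2 − 3 = -1, so the system shifts toward the side with more dissolved moles — to the left.
Gas moles: reactants 0, products 1 (Δn_gas = +1). Expansion shifts the system toward the side with more moles of gas — to the right.
Removing B (aq), a reactant, drives the reaction to the left.
The individual effects push in opposite directions; without quantitative information the net direction cannot be determined.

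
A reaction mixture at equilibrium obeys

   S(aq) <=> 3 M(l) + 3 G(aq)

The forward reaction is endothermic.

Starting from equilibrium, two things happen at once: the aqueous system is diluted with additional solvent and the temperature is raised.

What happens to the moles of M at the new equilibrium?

Dilution lowers every aqueous concentration by the same factor. Δn_aq = 3 − 1 = +2, so the system shifts toward the side with more dissolved moles — to the right.
The forward reaction is endothermic. Raising T favours the endothermic direction — shift to the right.
The net shift is to the right. M is a product, so its amount increases.

increases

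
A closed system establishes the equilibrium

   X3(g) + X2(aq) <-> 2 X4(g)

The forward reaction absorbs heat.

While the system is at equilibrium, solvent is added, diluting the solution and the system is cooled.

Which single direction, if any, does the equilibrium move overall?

left

Dilution lowers every aqueous concentration by the same factor. Δn_aq = 0 − 1 = -1, so the system shifts toward the side with more dissolved moles — to the left.
The forward reaction is endothermic. Lowering T favours the exothermic direction — shift to the left.
All effects act in the same direction — net shift to the left.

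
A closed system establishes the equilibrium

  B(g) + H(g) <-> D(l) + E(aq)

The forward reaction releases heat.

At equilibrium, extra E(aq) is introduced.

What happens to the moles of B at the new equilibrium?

Adding E (aq), a product, drives the reaction to the left.
The net shift is to the left. B is a reactant, so its amount increases.

increases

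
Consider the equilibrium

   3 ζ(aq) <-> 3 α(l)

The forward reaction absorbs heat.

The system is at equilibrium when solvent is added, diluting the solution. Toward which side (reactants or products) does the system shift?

Dilution lowers every aqueous concentration by the same factor. Δn_aq = 0 − 3 = -3, so the system shifts toward the side with more dissolved moles — to the left.

left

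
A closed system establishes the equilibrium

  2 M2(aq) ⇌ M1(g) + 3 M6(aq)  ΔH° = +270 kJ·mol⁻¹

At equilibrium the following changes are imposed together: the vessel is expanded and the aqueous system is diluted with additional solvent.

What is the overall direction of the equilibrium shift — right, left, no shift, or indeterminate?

Gas moles: reactants 0, products 1 (Δn_gas = +1). Expansion shifts the system toward the side with more moles of gas — to the right.
Dilution lowers every aqueous concentration by the same factor. Δn_aq = 3 − 2 = +1, so the system shifts toward the side with more dissolved moles — to the right.
All effects act in the same direction — net shift to the right.

right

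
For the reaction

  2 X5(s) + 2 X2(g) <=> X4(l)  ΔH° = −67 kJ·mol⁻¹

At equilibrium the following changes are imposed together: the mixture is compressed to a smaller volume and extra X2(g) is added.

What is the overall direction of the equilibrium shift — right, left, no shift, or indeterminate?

right

Gas moles: reactants 2, products 0 (Δn_gas = -2). Compression shifts the system toward the side with fewer moles of gas — to the right.
Adding X2 (g), a reactant, drives the reaction to the right.
All effects act in the same direction — net shift to the right.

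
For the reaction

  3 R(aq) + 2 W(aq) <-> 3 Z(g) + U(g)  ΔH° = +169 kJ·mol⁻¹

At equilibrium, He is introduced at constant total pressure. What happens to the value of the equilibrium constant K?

The equilibrium constant depends only on temperature. This perturbation may move the position of equilibrium, but since T is unchanged, K itself is unchanged.

unchanged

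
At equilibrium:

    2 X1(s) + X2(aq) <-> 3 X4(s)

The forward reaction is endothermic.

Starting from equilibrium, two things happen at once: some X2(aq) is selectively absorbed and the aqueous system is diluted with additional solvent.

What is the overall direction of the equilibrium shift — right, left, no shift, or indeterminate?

Removing X2 (aq), a reactant, drives the reaction to the left.
Dilution lowers every aqueous concentration by the same factor. Δn_aq = 0 − 1 = -1, so the system shifts toward the side with more dissolved moles — to the left.
All effects act in the same direction — net shift to the left.

left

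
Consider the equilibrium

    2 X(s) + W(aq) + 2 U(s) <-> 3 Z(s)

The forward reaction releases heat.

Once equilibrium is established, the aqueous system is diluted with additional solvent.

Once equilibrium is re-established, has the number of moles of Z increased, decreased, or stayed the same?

decreases

Dilution lowers every aqueous concentration by the same factor. Δn_aq = 0 − 1 = -1, so the system shifts toward the side with more dissolved moles — to the left.
The net shift is to the left. Z is a product, so its amount decreases.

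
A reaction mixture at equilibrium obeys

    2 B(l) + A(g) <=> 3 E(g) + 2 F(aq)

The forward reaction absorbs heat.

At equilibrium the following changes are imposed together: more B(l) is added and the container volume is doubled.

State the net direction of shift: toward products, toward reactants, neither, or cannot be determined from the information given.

right

B is a pure liquid; its activity is 1 regardless of amount, so Q is unaffected — no shift from this change.
Gas moles: reactants 1, products 3 (Δn_gas = +2). Expansion shifts the system toward the side with more moles of gas — to the right.
Only the nonzero effect(s) matter; the net shift is to the right.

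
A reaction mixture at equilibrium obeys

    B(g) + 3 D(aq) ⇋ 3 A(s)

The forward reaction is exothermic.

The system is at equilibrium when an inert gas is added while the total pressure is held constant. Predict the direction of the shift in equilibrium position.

Adding inert gas at constant total pressure expands the volume and lowers every reacting partial pressure. With Δn_gas = 0 − 1 = -1, Q moves away from K toward the side with fewer gas moles, so the system shifts toward the side with more gas moles — to the left.

left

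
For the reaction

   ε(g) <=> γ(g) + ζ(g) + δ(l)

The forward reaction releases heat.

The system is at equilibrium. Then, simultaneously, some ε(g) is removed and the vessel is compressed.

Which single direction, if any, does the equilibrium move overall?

Removing ε (g), a reactant, drives the reaction to the left.
Gas moles: reactants 1, products 2 (Δn_gas = +1). Compression shifts the system toward the side with fewer moles of gas — to the left.
All effects act in the same direction — net shift to the left.

left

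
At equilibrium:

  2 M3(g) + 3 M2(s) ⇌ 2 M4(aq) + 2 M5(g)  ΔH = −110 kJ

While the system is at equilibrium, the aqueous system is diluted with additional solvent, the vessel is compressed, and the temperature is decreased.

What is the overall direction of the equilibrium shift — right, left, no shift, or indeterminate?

Dilution lowers every aqueous concentration by the same factor. Δn_aq = 2 − 0 = +2, so the system shifts toward the side with more dissolved moles — to the right.
Gas moles: reactants 2, products 2. Δn_gas = 0, so a volume change leaves Q equal to K — no shift from this change.
The forward reaction is exothermic. Lowering T favours the exothermic direction — shift to the right.
Only the nonzero effect(s) matter; the net shift is to the right.

right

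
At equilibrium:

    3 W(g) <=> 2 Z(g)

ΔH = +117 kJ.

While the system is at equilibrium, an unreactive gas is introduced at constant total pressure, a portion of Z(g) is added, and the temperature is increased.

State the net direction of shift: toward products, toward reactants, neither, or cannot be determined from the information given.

Adding inert gas at constant total pressure expands the volume and lowers every reacting partial pressure. With Δn_gas = 2 − 3 = -1, Q moves away from K toward the side with fewer gas moles, so the system shifts toward the side with more gas moles — to the left.
Adding Z (g), a product, drives the reaction to the left.
The forward reaction is endothermic. Raising T favours the endothermic direction — shift to the right.
The individual effects push in opposite directions; without quantitative information the net direction cannot be determined.

cannot be determined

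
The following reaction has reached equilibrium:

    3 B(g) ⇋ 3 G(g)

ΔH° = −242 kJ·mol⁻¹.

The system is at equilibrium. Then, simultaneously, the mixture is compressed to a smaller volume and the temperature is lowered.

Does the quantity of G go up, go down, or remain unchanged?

increases

Gas moles: reactants 3, products 3. Δn_gas = 0, so a volume change leaves Q equal to K — no shift from this change.
The forward reaction is exothermic. Lowering T favours the exothermic direction — shift to the right.
The net shift is to the right. G is a product, so its amount increases.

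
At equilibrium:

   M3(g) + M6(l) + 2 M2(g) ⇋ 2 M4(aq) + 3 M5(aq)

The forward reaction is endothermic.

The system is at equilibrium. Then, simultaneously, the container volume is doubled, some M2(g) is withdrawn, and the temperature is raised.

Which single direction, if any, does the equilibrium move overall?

cannot be determined

Gas moles: reactants 3, products 0 (Δn_gas = -3). Expansion shifts the system toward the side with more moles of gas — to the left.
Removing M2 (g), a reactant, drives the reaction to the left.
The forward reaction is endothermic. Raising T favours the endothermic direction — shift to the right.
The individual effects push in opposite directions; without quantitative information the net direction cannot be determined.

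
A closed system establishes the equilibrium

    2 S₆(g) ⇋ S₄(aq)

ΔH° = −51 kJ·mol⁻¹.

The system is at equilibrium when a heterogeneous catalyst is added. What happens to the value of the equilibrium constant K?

unchanged

The equilibrium constant depends only on temperature. This perturbation changes neither the position of equilibrium nor K.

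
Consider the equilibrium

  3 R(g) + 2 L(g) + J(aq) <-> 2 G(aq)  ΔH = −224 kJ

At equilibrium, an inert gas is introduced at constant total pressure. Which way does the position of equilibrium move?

Adding inert gas at constant total pressure expands the volume and lowers every reacting partial pressure. With Δn_gas = 0 − 5 = -5, Q moves away from K toward the side with fewer gas moles, so the system shifts toward the side with more gas moles — to the left.

left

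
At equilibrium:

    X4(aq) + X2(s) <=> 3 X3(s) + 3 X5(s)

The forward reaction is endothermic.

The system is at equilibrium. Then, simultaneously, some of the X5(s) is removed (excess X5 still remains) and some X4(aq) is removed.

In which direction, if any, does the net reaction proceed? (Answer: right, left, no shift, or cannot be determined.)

left

X5 is a pure solid; its activity is 1 regardless of amount, so Q is unaffected — no shift from this change.
Removing X4 (aq), a reactant, drives the reaction to the left.
Only the nonzero effect(s) matter; the net shift is to the left.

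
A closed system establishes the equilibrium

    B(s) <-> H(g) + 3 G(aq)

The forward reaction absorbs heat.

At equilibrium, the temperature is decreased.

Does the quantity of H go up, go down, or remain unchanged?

The forward reaction is endothermic. Lowering T favours the exothermic direction — shift to the left.
The net shift is to the left. H is a product, so its amount decreases.

decreases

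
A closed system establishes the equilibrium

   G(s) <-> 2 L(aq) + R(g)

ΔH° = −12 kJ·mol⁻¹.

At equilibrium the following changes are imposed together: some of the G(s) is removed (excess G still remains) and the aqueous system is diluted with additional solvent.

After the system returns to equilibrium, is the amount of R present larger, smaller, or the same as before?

increases

G is a pure solid; its activity is 1 regardless of amount, so Q is unaffected — no shift from this change.
Dilution lowers every aqueous concentration by the same factor. Δn_aq = 2 − 0 = +2, so the system shifts toward the side with more dissolved moles — to the right.
The net shift is to the right. R is a product, so its amount increases.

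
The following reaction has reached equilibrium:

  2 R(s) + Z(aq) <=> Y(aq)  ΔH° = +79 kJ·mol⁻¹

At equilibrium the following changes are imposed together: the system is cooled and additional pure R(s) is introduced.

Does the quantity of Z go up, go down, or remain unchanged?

increases

The forward reaction is endothermic. Lowering T favours the exothermic direction — shift to the left.
R is a pure solid; its activity is 1 regardless of amount, so Q is unaffected — no shift from this change.
The net shift is to the left. Z is a reactant, so its amount increases.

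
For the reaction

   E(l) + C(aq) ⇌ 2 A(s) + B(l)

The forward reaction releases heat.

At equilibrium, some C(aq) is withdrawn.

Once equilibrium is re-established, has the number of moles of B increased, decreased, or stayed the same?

decreases

Removing C (aq), a reactant, drives the reaction to the left.
The net shift is to the left. B is a product, so its amount decreases.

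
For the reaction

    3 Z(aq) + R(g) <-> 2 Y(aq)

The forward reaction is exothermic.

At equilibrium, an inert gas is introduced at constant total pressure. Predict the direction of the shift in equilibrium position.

Adding inert gas at constant total pressure expands the volume and lowers every reacting partial pressure. With Δn_gas = 0 − 1 = -1, Q moves away from K toward the side with fewer gas moles, so the system shifts toward the side with more gas moles — to the left.

left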